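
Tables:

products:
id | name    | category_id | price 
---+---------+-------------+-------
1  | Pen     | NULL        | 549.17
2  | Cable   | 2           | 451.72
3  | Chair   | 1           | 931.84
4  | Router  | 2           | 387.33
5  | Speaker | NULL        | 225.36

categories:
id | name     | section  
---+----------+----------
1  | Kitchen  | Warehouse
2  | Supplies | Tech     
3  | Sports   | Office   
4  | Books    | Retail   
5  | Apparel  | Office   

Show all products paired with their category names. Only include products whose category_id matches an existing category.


INNER JOIN keeps only products rows whose category_id matches an id in categories. Walk through each product:
  - product 1 (Pen): category_id=NULL, no match -> dropped
  - product 2 (Cable): category_id=2 -> matches Supplies
  - product 3 (Chair): category_id=1 -> matches Kitchen
  - product 4 (Router): category_id=2 -> matches Supplies
  - product 5 (Speaker): category_id=NULL, no match -> dropped
So 2 of 5 rows are dropped.

SQL:
SELECT a.name, b.name AS category
FROM products a
INNER JOIN categories b ON a.category_id = b.id

Result:
name   | category
-------+---------
Cable  | Supplies
Chair  | Kitchen 
Router | Supplies


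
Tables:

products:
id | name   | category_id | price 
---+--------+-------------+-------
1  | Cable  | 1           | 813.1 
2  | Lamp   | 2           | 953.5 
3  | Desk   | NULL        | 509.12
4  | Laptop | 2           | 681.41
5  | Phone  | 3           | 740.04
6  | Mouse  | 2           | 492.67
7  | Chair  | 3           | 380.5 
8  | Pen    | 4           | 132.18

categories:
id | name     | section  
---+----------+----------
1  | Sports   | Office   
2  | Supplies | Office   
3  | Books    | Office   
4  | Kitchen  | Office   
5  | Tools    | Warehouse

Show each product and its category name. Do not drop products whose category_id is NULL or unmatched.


LEFT JOIN keeps every row from products (the left table); where category_id has no match in categories, the category columns become NULL. Walk through each product:
  - product 1 (Cable): category_id=1 -> matches Sports
  - product 2 (Lamp): category_id=2 -> matches Supplies
  - product 3 (Desk): category_id=NULL, no match -> kept with NULL
  - product 4 (Laptop): category_id=2 -> matches Supplies
  - product 5 (Phone): category_id=3 -> matches Books
  - product 6 (Mouse): category_id=2 -> matches Supplies
  - product 7 (Chair): category_id=3 -> matches Books
  - product 8 (Pen): category_id=4 -> matches Kitchen
All 8 rows appear; 1 has NULL category.

SQL:
SELECT a.name, b.name AS category
FROM products a
LEFT JOIN categories b ON a.category_id = b.id

Result:
name   | category
-------+---------
Cable  | Sports  
Lamp   | Supplies
Desk   | NULL    
Laptop | Supplies
Phone  | Books   
Mouse  | Supplies
Chair  | Books   
Pen    | Kitchen 


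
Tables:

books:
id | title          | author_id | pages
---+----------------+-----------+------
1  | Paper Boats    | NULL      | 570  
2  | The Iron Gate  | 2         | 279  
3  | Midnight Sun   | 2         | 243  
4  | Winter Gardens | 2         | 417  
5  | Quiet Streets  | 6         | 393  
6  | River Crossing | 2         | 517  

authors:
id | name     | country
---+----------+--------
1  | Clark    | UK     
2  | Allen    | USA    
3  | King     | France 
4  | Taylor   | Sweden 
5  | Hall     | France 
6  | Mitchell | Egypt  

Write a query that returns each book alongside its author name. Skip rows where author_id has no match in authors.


INNER JOIN keeps only books rows whose author_id matches an id in authors. Walk through each book:
  - book 1 (Paper Boats): author_id=NULL, no match -> dropped
  - book 2 (The Iron Gate): author_id=2 -> matches Allen
  - book 3 (Midnight Sun): author_id=2 -> matches Allen
  - book 4 (Winter Gardens): author_id=2 -> matches Allen
  - book 5 (Quiet Streets): author_id=6 -> matches Mitchell
  - book 6 (River Crossing): author_id=2 -> matches Allen
So 1 of 6 rows is dropped.

SQL:
SELECT a.title, b.name AS author
FROM books a
INNER JOIN authors b ON a.author_id = b.id

Result:
title          | author  
---------------+---------
The Iron Gate  | Allen   
Midnight Sun   | Allen   
Winter Gardens | Allen   
Quiet Streets  | Mitchell
River Crossing | Allen   


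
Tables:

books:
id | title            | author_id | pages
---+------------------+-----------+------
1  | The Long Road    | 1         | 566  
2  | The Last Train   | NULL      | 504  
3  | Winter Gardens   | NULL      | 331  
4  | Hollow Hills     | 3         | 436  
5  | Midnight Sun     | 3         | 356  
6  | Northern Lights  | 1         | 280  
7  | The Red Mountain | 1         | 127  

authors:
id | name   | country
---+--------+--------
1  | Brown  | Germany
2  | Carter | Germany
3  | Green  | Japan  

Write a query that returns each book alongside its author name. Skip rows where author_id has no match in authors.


INNER JOIN keeps only books rows whose author_id matches an id in authors. Walk through each book:
  - book 1 (The Long Road): author_id=1 -> matches Brown
  - book 2 (The Last Train): author_id=NULL, no match -> dropped
  - book 3 (Winter Gardens): author_id=NULL, no match -> dropped
  - book 4 (Hollow Hills): author_id=3 -> matches Green
  - book 5 (Midnight Sun): author_id=3 -> matches Green
  - book 6 (Northern Lights): author_id=1 -> matches Brown
  - book 7 (The Red Mountain): author_id=1 -> matches Brown
So 2 of 7 rows are dropped.

SQL:
SELECT a.title, b.name AS author
FROM books a
INNER JOIN authors b ON a.author_id = b.id

Result:
title            | author
-----------------+-------
The Long Road    | Brown 
Hollow Hills     | Green 
Midnight Sun     | Green 
Northern Lights  | Brown 
The Red Mountain | Brown 


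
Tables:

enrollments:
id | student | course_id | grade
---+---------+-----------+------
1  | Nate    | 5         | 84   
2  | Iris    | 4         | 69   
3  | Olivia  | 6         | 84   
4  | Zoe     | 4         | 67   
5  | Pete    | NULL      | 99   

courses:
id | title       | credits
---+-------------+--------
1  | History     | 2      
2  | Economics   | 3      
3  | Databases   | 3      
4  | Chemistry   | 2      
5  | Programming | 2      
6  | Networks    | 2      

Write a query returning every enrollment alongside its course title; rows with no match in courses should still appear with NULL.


LEFT JOIN keeps every row from enrollments (the left table); where course_id has no match in courses, the course columns become NULL. Walk through each enrollment:
  - enrollment 1 (Nate): course_id=5 -> matches Programming
  - enrollment 2 (Iris): course_id=4 -> matches Chemistry
  - enrollment 3 (Olivia): course_id=6 -> matches Networks
  - enrollment 4 (Zoe): course_id=4 -> matches Chemistry
  - enrollment 5 (Pete): course_id=NULL, no match -> kept with NULL
All 5 rows appear; 1 has NULL course.

SQL:
SELECT a.student, b.title AS course
FROM enrollments a
LEFT JOIN courses b ON a.course_id = b.id

Result:
student | course     
--------+------------
Nate    | Programming
Iris    | Chemistry  
Olivia  | Networks   
Zoe     | Chemistry  
Pete    | NULL       


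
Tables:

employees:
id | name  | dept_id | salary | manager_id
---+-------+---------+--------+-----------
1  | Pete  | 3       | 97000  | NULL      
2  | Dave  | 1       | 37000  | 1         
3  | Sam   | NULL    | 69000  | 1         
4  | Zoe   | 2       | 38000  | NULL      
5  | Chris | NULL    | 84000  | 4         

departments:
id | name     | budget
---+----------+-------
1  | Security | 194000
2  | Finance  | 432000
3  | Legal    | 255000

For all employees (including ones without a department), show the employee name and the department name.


LEFT JOIN keeps every row from employees (the left table); where dept_id has no match in departments, the department columns become NULL. Walk through each employee:
  - employee 1 (Pete): dept_id=3 -> matches Legal
  - employee 2 (Dave): dept_id=1 -> matches Security
  - employee 3 (Sam): dept_id=NULL, no match -> kept with NULL
  - employee 4 (Zoe): dept_id=2 -> matches Finance
  - employee 5 (Chris): dept_id=NULL, no match -> kept with NULL
All 5 rows appear; 2 have NULL department.

SQL:
SELECT a.name, b.name AS department
FROM employees a
LEFT JOIN departments b ON a.dept_id = b.id

Result:
name  | department
------+-----------
Pete  | Legal     
Dave  | Security  
Sam   | NULL      
Zoe   | Finance   
Chris | NULL      


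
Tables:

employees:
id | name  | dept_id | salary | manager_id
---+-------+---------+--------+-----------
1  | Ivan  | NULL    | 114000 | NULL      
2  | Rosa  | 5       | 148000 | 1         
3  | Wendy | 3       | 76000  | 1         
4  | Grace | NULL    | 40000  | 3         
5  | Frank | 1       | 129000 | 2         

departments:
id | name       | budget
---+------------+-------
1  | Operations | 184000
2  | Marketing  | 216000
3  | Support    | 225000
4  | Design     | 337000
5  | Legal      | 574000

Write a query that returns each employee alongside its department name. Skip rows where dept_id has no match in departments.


INNER JOIN keeps only employees rows whose dept_id matches an id in departments. Walk through each employee:
  - employee 1 (Ivan): dept_id=NULL, no match -> dropped
  - employee 2 (Rosa): dept_id=5 -> matches Legal
  - employee 3 (Wendy): dept_id=3 -> matches Support
  - employee 4 (Grace): dept_id=NULL, no match -> dropped
  - employee 5 (Frank): dept_id=1 -> matches Operations
So 2 of 5 rows are dropped.

SQL:
SELECT a.name, b.name AS department
FROM employees a
INNER JOIN departments b ON a.dept_id = b.id

Result:
name  | department
------+-----------
Rosa  | Legal     
Wendy | Support   
Frank | Operations


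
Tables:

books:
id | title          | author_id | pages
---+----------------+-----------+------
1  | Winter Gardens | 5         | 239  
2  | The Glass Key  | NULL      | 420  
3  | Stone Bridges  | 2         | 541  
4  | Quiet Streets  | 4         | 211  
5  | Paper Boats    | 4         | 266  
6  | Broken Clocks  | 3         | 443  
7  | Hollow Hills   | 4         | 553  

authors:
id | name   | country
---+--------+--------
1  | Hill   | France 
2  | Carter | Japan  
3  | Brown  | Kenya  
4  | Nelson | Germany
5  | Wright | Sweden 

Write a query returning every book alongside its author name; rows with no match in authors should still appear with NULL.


LEFT JOIN keeps every row from books (the left table); where author_id has no match in authors, the author columns become NULL. Walk through each book:
  - book 1 (Winter Gardens): author_id=5 -> matches Wright
  - book 2 (The Glass Key): author_id=NULL, no match -> kept with NULL
  - book 3 (Stone Bridges): author_id=2 -> matches Carter
  - book 4 (Quiet Streets): author_id=4 -> matches Nelson
  - book 5 (Paper Boats): author_id=4 -> matches Nelson
  - book 6 (Broken Clocks): author_id=3 -> matches Brown
  - book 7 (Hollow Hills): author_id=4 -> matches Nelson
All 7 rows appear; 1 has NULL author.

SQL:
SELECT a.title, b.name AS author
FROM books a
LEFT JOIN authors b ON a.author_id = b.id

Result:
title          | author
---------------+-------
Winter Gardens | Wright
The Glass Key  | NULL  
Stone Bridges  | Carter
Quiet Streets  | Nelson
Paper Boats    | Nelson
Broken Clocks  | Brown 
Hollow Hills   | Nelson


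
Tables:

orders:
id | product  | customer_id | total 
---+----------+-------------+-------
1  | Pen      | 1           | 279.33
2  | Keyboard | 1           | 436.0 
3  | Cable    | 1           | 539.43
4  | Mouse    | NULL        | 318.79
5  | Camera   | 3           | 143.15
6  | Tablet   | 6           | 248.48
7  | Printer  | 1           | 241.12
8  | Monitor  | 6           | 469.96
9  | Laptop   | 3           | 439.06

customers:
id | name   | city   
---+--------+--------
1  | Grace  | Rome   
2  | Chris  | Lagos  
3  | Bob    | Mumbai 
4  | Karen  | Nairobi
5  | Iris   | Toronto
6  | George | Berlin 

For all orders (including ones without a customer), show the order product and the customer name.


LEFT JOIN keeps every row from orders (the left table); where customer_id has no match in customers, the customer columns become NULL. Walk through each order:
  - order 1 (Pen): customer_id=1 -> matches Grace
  - order 2 (Keyboard): customer_id=1 -> matches Grace
  - order 3 (Cable): customer_id=1 -> matches Grace
  - order 4 (Mouse): customer_id=NULL, no match -> kept with NULL
  - order 5 (Camera): customer_id=3 -> matches Bob
  - order 6 (Tablet): customer_id=6 -> matches George
  - order 7 (Printer): customer_id=1 -> matches Grace
  - order 8 (Monitor): customer_id=6 -> matches George
  - order 9 (Laptop): customer_id=3 -> matches Bob
All 9 rows appear; 1 has NULL customer.

SQL:
SELECT a.product, b.name AS customer
FROM orders a
LEFT JOIN customers b ON a.customer_id = b.id

Result:
product  | customer
---------+---------
Pen      | Grace   
Keyboard | Grace   
Cable    | Grace   
Mouse    | NULL    
Camera   | Bob     
Tablet   | George  
Printer  | Grace   
Monitor  | George  
Laptop   | Bob     


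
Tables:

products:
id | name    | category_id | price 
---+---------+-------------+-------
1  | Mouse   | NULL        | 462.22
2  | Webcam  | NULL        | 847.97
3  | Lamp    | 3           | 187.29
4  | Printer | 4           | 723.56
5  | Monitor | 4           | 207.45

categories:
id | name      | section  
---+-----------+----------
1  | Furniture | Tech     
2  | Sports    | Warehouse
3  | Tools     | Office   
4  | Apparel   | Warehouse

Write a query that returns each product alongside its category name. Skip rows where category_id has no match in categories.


INNER JOIN keeps only products rows whose category_id matches an id in categories. Walk through each product:
  - product 1 (Mouse): category_id=NULL, no match -> dropped
  - product 2 (Webcam): category_id=NULL, no match -> dropped
  - product 3 (Lamp): category_id=3 -> matches Tools
  - product 4 (Printer): category_id=4 -> matches Apparel
  - product 5 (Monitor): category_id=4 -> matches Apparel
So 2 of 5 rows are dropped.

SQL:
SELECT a.name, b.name AS category
FROM products a
INNER JOIN categories b ON a.category_id = b.id

Result:
name    | category
--------+---------
Lamp    | Tools   
Printer | Apparel 
Monitor | Apparel 


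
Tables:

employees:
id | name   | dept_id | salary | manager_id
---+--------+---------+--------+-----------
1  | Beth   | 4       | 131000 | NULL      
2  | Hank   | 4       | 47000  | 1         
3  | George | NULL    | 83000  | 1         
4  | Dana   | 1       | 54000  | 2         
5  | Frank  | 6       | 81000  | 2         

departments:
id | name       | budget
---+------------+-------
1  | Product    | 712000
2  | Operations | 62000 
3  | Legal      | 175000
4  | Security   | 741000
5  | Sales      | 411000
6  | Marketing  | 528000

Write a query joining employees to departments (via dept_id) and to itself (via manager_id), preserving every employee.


Two LEFT JOINs from the same base table employees: one to departments via dept_id, one to employees itself via manager_id. Both are LEFT so every employee is preserved.
Match against departments:
  - employee 1 (Beth): dept_id=4 -> matches Security
  - employee 2 (Hank): dept_id=4 -> matches Security
  - employee 3 (George): dept_id=NULL, no match -> kept with NULL
  - employee 4 (Dana): dept_id=1 -> matches Product
  - employee 5 (Frank): dept_id=6 -> matches Marketing
Match against employees (self):
  - employee 1 (Beth): manager_id=NULL -> NULL
  - employee 2 (Hank): manager_id=1 -> Beth
  - employee 3 (George): manager_id=1 -> Beth
  - employee 4 (Dana): manager_id=2 -> Hank
  - employee 5 (Frank): manager_id=2 -> Hank

SQL:
SELECT a.name, b.name AS department, c.name AS manager
FROM employees a
LEFT JOIN departments b ON a.dept_id = b.id
LEFT JOIN employees c ON a.manager_id = c.id

Result:
name   | department | manager
-------+------------+--------
Beth   | Security   | NULL   
Hank   | Security   | Beth   
George | NULL       | Beth   
Dana   | Product    | Hank   
Frank  | Marketing  | Hank   


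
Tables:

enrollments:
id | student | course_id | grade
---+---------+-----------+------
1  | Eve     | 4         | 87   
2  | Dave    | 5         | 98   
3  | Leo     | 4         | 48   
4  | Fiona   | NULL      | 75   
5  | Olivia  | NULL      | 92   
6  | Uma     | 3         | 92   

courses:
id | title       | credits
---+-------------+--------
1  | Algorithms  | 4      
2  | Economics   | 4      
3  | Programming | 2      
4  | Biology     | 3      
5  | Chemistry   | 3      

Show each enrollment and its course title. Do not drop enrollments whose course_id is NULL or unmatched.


LEFT JOIN keeps every row from enrollments (the left table); where course_id has no match in courses, the course columns become NULL. Walk through each enrollment:
  - enrollment 1 (Eve): course_id=4 -> matches Biology
  - enrollment 2 (Dave): course_id=5 -> matches Chemistry
  - enrollment 3 (Leo): course_id=4 -> matches Biology
  - enrollment 4 (Fiona): course_id=NULL, no match -> kept with NULL
  - enrollment 5 (Olivia): course_id=NULL, no match -> kept with NULL
  - enrollment 6 (Uma): course_id=3 -> matches Programming
All 6 rows appear; 2 have NULL course.

SQL:
SELECT a.student, b.title AS course
FROM enrollments a
LEFT JOIN courses b ON a.course_id = b.id

Result:
student | course     
--------+------------
Eve     | Biology    
Dave    | Chemistry  
Leo     | Biology    
Fiona   | NULL       
Olivia  | NULL       
Uma     | Programming


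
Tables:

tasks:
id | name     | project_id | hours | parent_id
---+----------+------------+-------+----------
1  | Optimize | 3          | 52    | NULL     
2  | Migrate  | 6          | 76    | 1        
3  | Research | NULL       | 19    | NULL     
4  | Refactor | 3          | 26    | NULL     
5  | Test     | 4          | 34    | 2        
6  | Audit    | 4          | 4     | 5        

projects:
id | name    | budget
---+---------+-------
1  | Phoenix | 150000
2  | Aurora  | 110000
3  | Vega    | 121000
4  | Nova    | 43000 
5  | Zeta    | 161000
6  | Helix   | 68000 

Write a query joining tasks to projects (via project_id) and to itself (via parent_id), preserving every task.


Two LEFT JOINs from the same base table tasks: one to projects via project_id, one to tasks itself via parent_id. Both are LEFT so every task is preserved.
Match against projects:
  - task 1 (Optimize): project_id=3 -> matches Vega
  - task 2 (Migrate): project_id=6 -> matches Helix
  - task 3 (Research): project_id=NULL, no match -> kept with NULL
  - task 4 (Refactor): project_id=3 -> matches Vega
  - task 5 (Test): project_id=4 -> matches Nova
  - task 6 (Audit): project_id=4 -> matches Nova
Match against tasks (self):
  - task 1 (Optimize): parent_id=NULL -> NULL
  - task 2 (Migrate): parent_id=1 -> Optimize
  - task 3 (Research): parent_id=NULL -> NULL
  - task 4 (Refactor): parent_id=NULL -> NULL
  - task 5 (Test): parent_id=2 -> Migrate
  - task 6 (Audit): parent_id=5 -> Test

SQL:
SELECT a.name, b.name AS project, c.name AS parent
FROM tasks a
LEFT JOIN projects b ON a.project_id = b.id
LEFT JOIN tasks c ON a.parent_id = c.id

Result:
name     | project | parent  
---------+---------+---------
Optimize | Vega    | NULL    
Migrate  | Helix   | Optimize
Research | NULL    | NULL    
Refactor | Vega    | NULL    
Test     | Nova    | Migrate 
Audit    | Nova    | Test    


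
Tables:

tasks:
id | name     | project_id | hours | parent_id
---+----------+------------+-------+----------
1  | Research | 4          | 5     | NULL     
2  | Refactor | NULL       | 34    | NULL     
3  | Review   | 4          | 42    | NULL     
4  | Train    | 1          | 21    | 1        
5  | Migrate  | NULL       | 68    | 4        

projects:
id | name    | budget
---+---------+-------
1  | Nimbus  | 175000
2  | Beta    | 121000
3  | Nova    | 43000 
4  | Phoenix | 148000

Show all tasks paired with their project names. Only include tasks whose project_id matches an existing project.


INNER JOIN keeps only tasks rows whose project_id matches an id in projects. Walk through each task:
  - task 1 (Research): project_id=4 -> matches Phoenix
  - task 2 (Refactor): project_id=NULL, no match -> dropped
  - task 3 (Review): project_id=4 -> matches Phoenix
  - task 4 (Train): project_id=1 -> matches Nimbus
  - task 5 (Migrate): project_id=NULL, no match -> dropped
So 2 of 5 rows are dropped.

SQL:
SELECT a.name, b.name AS project
FROM tasks a
INNER JOIN projects b ON a.project_id = b.id

Result:
name     | project
---------+--------
Research | Phoenix
Review   | Phoenix
Train    | Nimbus 


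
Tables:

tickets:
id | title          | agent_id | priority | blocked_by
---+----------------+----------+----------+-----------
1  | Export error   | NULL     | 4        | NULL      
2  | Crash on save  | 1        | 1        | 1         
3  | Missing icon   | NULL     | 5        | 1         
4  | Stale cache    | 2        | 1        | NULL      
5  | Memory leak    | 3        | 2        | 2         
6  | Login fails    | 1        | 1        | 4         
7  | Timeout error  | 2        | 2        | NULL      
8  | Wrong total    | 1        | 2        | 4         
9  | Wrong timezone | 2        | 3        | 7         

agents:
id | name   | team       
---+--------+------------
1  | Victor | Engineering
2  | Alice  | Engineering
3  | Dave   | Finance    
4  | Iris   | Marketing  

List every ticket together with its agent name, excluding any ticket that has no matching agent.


INNER JOIN keeps only tickets rows whose agent_id matches an id in agents. Walk through each ticket:
  - ticket 1 (Export error): agent_id=NULL, no match -> dropped
  - ticket 2 (Crash on save): agent_id=1 -> matches Victor
  - ticket 3 (Missing icon): agent_id=NULL, no match -> dropped
  - ticket 4 (Stale cache): agent_id=2 -> matches Alice
  - ticket 5 (Memory leak): agent_id=3 -> matches Dave
  - ticket 6 (Login fails): agent_id=1 -> matches Victor
  - ticket 7 (Timeout error): agent_id=2 -> matches Alice
  - ticket 8 (Wrong total): agent_id=1 -> matches Victor
  - ticket 9 (Wrong timezone): agent_id=2 -> matches Alice
So 2 of 9 rows are dropped.

SQL:
SELECT a.title, b.name AS agent
FROM tickets a
INNER JOIN agents b ON a.agent_id = b.id

Result:
title          | agent 
---------------+-------
Crash on save  | Victor
Stale cache    | Alice 
Memory leak    | Dave  
Login fails    | Victor
Timeout error  | Alice 
Wrong total    | Victor
Wrong timezone | Alice 


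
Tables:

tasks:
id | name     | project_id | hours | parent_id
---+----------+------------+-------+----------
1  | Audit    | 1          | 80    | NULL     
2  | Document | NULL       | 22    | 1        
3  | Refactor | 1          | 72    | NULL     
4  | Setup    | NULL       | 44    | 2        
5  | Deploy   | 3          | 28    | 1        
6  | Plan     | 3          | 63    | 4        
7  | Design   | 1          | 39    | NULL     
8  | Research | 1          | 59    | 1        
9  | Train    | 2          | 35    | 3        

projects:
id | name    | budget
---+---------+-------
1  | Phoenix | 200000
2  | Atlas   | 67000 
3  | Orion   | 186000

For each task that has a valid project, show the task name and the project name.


INNER JOIN keeps only tasks rows whose project_id matches an id in projects. Walk through each task:
  - task 1 (Audit): project_id=1 -> matches Phoenix
  - task 2 (Document): project_id=NULL, no match -> dropped
  - task 3 (Refactor): project_id=1 -> matches Phoenix
  - task 4 (Setup): project_id=NULL, no match -> dropped
  - task 5 (Deploy): project_id=3 -> matches Orion
  - task 6 (Plan): project_id=3 -> matches Orion
  - task 7 (Design): project_id=1 -> matches Phoenix
  - task 8 (Research): project_id=1 -> matches Phoenix
  - task 9 (Train): project_id=2 -> matches Atlas
So 2 of 9 rows are dropped.

SQL:
SELECT a.name, b.name AS project
FROM tasks a
INNER JOIN projects b ON a.project_id = b.id

Result:
name     | project
---------+--------
Audit    | Phoenix
Refactor | Phoenix
Deploy   | Orion  
Plan     | Orion  
Design   | Phoenix
Research | Phoenix
Train    | Atlas  


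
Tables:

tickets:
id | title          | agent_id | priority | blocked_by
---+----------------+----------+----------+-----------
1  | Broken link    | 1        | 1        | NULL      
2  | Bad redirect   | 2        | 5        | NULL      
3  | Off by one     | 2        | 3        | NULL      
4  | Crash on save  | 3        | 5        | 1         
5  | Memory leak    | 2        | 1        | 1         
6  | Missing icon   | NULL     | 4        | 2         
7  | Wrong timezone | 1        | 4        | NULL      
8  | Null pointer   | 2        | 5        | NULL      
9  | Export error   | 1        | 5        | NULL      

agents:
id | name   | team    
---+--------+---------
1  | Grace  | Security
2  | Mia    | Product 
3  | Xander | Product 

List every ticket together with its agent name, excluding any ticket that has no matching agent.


INNER JOIN keeps only tickets rows whose agent_id matches an id in agents. Walk through each ticket:
  - ticket 1 (Broken link): agent_id=1 -> matches Grace
  - ticket 2 (Bad redirect): agent_id=2 -> matches Mia
  - ticket 3 (Off by one): agent_id=2 -> matches Mia
  - ticket 4 (Crash on save): agent_id=3 -> matches Xander
  - ticket 5 (Memory leak): agent_id=2 -> matches Mia
  - ticket 6 (Missing icon): agent_id=NULL, no match -> dropped
  - ticket 7 (Wrong timezone): agent_id=1 -> matches Grace
  - ticket 8 (Null pointer): agent_id=2 -> matches Mia
  - ticket 9 (Export error): agent_id=1 -> matches Grace
So 1 of 9 rows is dropped.

SQL:
SELECT a.title, b.name AS agent
FROM tickets a
INNER JOIN agents b ON a.agent_id = b.id

Result:
title          | agent 
---------------+-------
Broken link    | Grace 
Bad redirect   | Mia   
Off by one     | Mia   
Crash on save  | Xander
Memory leak    | Mia   
Wrong timezone | Grace 
Null pointer   | Mia   
Export error   | Grace 


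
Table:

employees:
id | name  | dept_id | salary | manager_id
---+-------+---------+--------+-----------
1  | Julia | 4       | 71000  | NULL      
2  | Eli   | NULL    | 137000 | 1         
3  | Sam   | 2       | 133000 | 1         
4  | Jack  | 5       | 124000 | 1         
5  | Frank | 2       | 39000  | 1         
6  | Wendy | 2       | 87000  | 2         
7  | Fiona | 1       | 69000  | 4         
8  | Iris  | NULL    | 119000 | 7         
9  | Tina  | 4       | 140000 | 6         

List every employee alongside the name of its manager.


This is a self-join: employees is joined to a second copy of itself, matching each row's manager_id to another row's id. Use LEFT JOIN so rows with manager_id=NULL are kept.
  - employee 1 (Julia): manager_id=NULL -> NULL
  - employee 2 (Eli): manager_id=1 -> Julia
  - employee 3 (Sam): manager_id=1 -> Julia
  - employee 4 (Jack): manager_id=1 -> Julia
  - employee 5 (Frank): manager_id=1 -> Julia
  - employee 6 (Wendy): manager_id=2 -> Eli
  - employee 7 (Fiona): manager_id=4 -> Jack
  - employee 8 (Iris): manager_id=7 -> Fiona
  - employee 9 (Tina): manager_id=6 -> Wendy

SQL:
SELECT a.name AS item, b.name AS manager
FROM employees a
LEFT JOIN employees b ON a.manager_id = b.id

Result:
item  | manager
------+--------
Julia | NULL   
Eli   | Julia  
Sam   | Julia  
Jack  | Julia  
Frank | Julia  
Wendy | Eli    
Fiona | Jack   
Iris  | Fiona  
Tina  | Wendy  


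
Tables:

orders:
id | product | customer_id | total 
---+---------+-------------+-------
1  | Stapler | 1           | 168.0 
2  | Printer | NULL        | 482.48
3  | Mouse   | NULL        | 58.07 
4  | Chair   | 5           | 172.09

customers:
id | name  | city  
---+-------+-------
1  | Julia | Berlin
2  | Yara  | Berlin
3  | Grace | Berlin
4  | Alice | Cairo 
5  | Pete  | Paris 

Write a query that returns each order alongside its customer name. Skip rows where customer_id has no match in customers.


INNER JOIN keeps only orders rows whose customer_id matches an id in customers. Walk through each order:
  - order 1 (Stapler): customer_id=1 -> matches Julia
  - order 2 (Printer): customer_id=NULL, no match -> dropped
  - order 3 (Mouse): customer_id=NULL, no match -> dropped
  - order 4 (Chair): customer_id=5 -> matches Pete
So 2 of 4 rows are dropped.

SQL:
SELECT a.product, b.name AS customer
FROM orders a
INNER JOIN customers b ON a.customer_id = b.id

Result:
product | customer
--------+---------
Stapler | Julia   
Chair   | Pete    


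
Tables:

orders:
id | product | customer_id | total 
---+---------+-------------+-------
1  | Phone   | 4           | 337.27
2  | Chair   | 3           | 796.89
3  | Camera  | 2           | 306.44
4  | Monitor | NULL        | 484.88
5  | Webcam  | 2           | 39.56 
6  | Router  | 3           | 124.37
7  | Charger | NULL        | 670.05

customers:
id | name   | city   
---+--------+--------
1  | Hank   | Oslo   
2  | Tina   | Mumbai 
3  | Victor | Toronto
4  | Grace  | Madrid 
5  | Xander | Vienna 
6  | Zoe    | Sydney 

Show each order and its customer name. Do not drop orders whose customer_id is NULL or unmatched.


LEFT JOIN keeps every row from orders (the left table); where customer_id has no match in customers, the customer columns become NULL. Walk through each order:
  - order 1 (Phone): customer_id=4 -> matches Grace
  - order 2 (Chair): customer_id=3 -> matches Victor
  - order 3 (Camera): customer_id=2 -> matches Tina
  - order 4 (Monitor): customer_id=NULL, no match -> kept with NULL
  - order 5 (Webcam): customer_id=2 -> matches Tina
  - order 6 (Router): customer_id=3 -> matches Victor
  - order 7 (Charger): customer_id=NULL, no match -> kept with NULL
All 7 rows appear; 2 have NULL customer.

SQL:
SELECT a.product, b.name AS customer
FROM orders a
LEFT JOIN customers b ON a.customer_id = b.id

Result:
product | customer
--------+---------
Phone   | Grace   
Chair   | Victor  
Camera  | Tina    
Monitor | NULL    
Webcam  | Tina    
Router  | Victor  
Charger | NULL    


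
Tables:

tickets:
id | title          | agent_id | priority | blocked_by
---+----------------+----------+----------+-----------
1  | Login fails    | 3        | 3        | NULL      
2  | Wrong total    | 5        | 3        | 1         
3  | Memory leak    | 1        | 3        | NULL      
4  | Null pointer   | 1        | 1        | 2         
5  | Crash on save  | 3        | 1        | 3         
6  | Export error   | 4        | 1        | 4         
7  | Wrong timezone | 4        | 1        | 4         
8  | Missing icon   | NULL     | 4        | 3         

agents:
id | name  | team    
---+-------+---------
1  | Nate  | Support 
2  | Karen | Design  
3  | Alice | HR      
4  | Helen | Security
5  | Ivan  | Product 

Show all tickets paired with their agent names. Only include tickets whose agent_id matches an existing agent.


INNER JOIN keeps only tickets rows whose agent_id matches an id in agents. Walk through each ticket:
  - ticket 1 (Login fails): agent_id=3 -> matches Alice
  - ticket 2 (Wrong total): agent_id=5 -> matches Ivan
  - ticket 3 (Memory leak): agent_id=1 -> matches Nate
  - ticket 4 (Null pointer): agent_id=1 -> matches Nate
  - ticket 5 (Crash on save): agent_id=3 -> matches Alice
  - ticket 6 (Export error): agent_id=4 -> matches Helen
  - ticket 7 (Wrong timezone): agent_id=4 -> matches Helen
  - ticket 8 (Missing icon): agent_id=NULL, no match -> dropped
So 1 of 8 rows is dropped.

SQL:
SELECT a.title, b.name AS agent
FROM tickets a
INNER JOIN agents b ON a.agent_id = b.id

Result:
title          | agent
---------------+------
Login fails    | Alice
Wrong total    | Ivan 
Memory leak    | Nate 
Null pointer   | Nate 
Crash on save  | Alice
Export error   | Helen
Wrong timezone | Helen


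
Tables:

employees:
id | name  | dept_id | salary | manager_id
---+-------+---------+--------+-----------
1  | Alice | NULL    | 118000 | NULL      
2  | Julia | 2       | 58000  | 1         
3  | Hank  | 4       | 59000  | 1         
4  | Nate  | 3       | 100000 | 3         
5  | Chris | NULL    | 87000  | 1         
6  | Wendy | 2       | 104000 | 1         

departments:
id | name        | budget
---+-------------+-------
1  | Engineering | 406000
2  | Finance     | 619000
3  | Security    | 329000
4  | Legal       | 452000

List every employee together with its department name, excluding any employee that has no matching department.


INNER JOIN keeps only employees rows whose dept_id matches an id in departments. Walk through each employee:
  - employee 1 (Alice): dept_id=NULL, no match -> dropped
  - employee 2 (Julia): dept_id=2 -> matches Finance
  - employee 3 (Hank): dept_id=4 -> matches Legal
  - employee 4 (Nate): dept_id=3 -> matches Security
  - employee 5 (Chris): dept_id=NULL, no match -> dropped
  - employee 6 (Wendy): dept_id=2 -> matches Finance
So 2 of 6 rows are dropped.

SQL:
SELECT a.name, b.name AS department
FROM employees a
INNER JOIN departments b ON a.dept_id = b.id

Result:
name  | department
------+-----------
Julia | Finance   
Hank  | Legal     
Nate  | Security  
Wendy | Finance   


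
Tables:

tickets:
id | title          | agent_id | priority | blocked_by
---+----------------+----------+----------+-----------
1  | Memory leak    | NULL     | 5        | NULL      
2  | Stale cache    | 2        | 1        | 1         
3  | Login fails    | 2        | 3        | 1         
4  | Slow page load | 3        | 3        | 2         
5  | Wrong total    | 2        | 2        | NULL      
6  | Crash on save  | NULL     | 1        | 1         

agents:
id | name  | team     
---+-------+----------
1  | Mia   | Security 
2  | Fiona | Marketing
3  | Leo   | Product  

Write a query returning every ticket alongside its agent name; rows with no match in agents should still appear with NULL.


LEFT JOIN keeps every row from tickets (the left table); where agent_id has no match in agents, the agent columns become NULL. Walk through each ticket:
  - ticket 1 (Memory leak): agent_id=NULL, no match -> kept with NULL
  - ticket 2 (Stale cache): agent_id=2 -> matches Fiona
  - ticket 3 (Login fails): agent_id=2 -> matches Fiona
  - ticket 4 (Slow page load): agent_id=3 -> matches Leo
  - ticket 5 (Wrong total): agent_id=2 -> matches Fiona
  - ticket 6 (Crash on save): agent_id=NULL, no match -> kept with NULL
All 6 rows appear; 2 have NULL agent.

SQL:
SELECT a.title, b.name AS agent
FROM tickets a
LEFT JOIN agents b ON a.agent_id = b.id

Result:
title          | agent
---------------+------
Memory leak    | NULL 
Stale cache    | Fiona
Login fails    | Fiona
Slow page load | Leo  
Wrong total    | Fiona
Crash on save  | NULL 


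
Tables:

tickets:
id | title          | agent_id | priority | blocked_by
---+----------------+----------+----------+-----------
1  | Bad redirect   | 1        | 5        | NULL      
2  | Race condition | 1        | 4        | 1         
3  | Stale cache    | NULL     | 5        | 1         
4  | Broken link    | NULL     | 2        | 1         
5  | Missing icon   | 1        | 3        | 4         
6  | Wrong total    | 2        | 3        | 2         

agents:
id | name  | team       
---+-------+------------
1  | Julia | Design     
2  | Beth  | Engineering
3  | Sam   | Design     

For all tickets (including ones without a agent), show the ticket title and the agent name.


LEFT JOIN keeps every row from tickets (the left table); where agent_id has no match in agents, the agent columns become NULL. Walk through each ticket:
  - ticket 1 (Bad redirect): agent_id=1 -> matches Julia
  - ticket 2 (Race condition): agent_id=1 -> matches Julia
  - ticket 3 (Stale cache): agent_id=NULL, no match -> kept with NULL
  - ticket 4 (Broken link): agent_id=NULL, no match -> kept with NULL
  - ticket 5 (Missing icon): agent_id=1 -> matches Julia
  - ticket 6 (Wrong total): agent_id=2 -> matches Beth
All 6 rows appear; 2 have NULL agent.

SQL:
SELECT a.title, b.name AS agent
FROM tickets a
LEFT JOIN agents b ON a.agent_id = b.id

Result:
title          | agent
---------------+------
Bad redirect   | Julia
Race condition | Julia
Stale cache    | NULL 
Broken link    | NULL 
Missing icon   | Julia
Wrong total    | Beth 


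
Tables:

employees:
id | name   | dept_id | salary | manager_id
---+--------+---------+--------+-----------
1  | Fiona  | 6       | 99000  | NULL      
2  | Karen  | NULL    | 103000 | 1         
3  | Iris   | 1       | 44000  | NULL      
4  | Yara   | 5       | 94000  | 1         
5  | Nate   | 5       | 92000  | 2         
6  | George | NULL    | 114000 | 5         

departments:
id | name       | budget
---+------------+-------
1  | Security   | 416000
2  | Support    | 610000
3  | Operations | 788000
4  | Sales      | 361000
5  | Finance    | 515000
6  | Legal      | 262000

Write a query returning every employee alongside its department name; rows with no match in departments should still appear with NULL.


LEFT JOIN keeps every row from employees (the left table); where dept_id has no match in departments, the department columns become NULL. Walk through each employee:
  - employee 1 (Fiona): dept_id=6 -> matches Legal
  - employee 2 (Karen): dept_id=NULL, no match -> kept with NULL
  - employee 3 (Iris): dept_id=1 -> matches Security
  - employee 4 (Yara): dept_id=5 -> matches Finance
  - employee 5 (Nate): dept_id=5 -> matches Finance
  - employee 6 (George): dept_id=NULL, no match -> kept with NULL
All 6 rows appear; 2 have NULL department.

SQL:
SELECT a.name, b.name AS department
FROM employees a
LEFT JOIN departments b ON a.dept_id = b.id

Result:
name   | department
-------+-----------
Fiona  | Legal     
Karen  | NULL      
Iris   | Security  
Yara   | Finance   
Nate   | Finance   
George | NULL      


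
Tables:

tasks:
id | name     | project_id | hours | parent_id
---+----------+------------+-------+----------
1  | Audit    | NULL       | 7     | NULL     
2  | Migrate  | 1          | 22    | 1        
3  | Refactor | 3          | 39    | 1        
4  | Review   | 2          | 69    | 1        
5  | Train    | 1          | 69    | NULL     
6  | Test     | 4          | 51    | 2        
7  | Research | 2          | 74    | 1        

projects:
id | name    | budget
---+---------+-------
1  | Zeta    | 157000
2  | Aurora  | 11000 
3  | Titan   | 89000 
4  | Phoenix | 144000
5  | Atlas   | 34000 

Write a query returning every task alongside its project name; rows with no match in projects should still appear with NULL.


LEFT JOIN keeps every row from tasks (the left table); where project_id has no match in projects, the project columns become NULL. Walk through each task:
  - task 1 (Audit): project_id=NULL, no match -> kept with NULL
  - task 2 (Migrate): project_id=1 -> matches Zeta
  - task 3 (Refactor): project_id=3 -> matches Titan
  - task 4 (Review): project_id=2 -> matches Aurora
  - task 5 (Train): project_id=1 -> matches Zeta
  - task 6 (Test): project_id=4 -> matches Phoenix
  - task 7 (Research): project_id=2 -> matches Aurora
All 7 rows appear; 1 has NULL project.

SQL:
SELECT a.name, b.name AS project
FROM tasks a
LEFT JOIN projects b ON a.project_id = b.id

Result:
name     | project
---------+--------
Audit    | NULL   
Migrate  | Zeta   
Refactor | Titan  
Review   | Aurora 
Train    | Zeta   
Test     | Phoenix
Research | Aurora 


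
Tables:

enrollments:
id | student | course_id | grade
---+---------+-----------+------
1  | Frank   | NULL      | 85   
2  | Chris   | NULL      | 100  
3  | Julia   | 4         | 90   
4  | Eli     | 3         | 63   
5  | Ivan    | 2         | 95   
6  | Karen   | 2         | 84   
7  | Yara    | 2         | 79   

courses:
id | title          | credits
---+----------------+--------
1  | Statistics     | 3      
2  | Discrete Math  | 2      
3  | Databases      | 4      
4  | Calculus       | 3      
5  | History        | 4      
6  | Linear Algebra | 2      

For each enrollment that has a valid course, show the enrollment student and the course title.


INNER JOIN keeps only enrollments rows whose course_id matches an id in courses. Walk through each enrollment:
  - enrollment 1 (Frank): course_id=NULL, no match -> dropped
  - enrollment 2 (Chris): course_id=NULL, no match -> dropped
  - enrollment 3 (Julia): course_id=4 -> matches Calculus
  - enrollment 4 (Eli): course_id=3 -> matches Databases
  - enrollment 5 (Ivan): course_id=2 -> matches Discrete Math
  - enrollment 6 (Karen): course_id=2 -> matches Discrete Math
  - enrollment 7 (Yara): course_id=2 -> matches Discrete Math
So 2 of 7 rows are dropped.

SQL:
SELECT a.student, b.title AS course
FROM enrollments a
INNER JOIN courses b ON a.course_id = b.id

Result:
student | course       
--------+--------------
Julia   | Calculus     
Eli     | Databases    
Ivan    | Discrete Math
Karen   | Discrete Math
Yara    | Discrete Math
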